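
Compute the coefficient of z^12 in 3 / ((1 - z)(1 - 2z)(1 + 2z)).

16383

Partial fractions give a closed form: a_n = (-1)·1^n + (3)·2^n + (1)·(-2)^n.
At n = 12: a_12 = 16383.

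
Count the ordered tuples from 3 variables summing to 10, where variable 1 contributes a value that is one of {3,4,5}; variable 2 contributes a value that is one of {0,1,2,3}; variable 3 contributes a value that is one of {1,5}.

The generating function for the choices is (y^3 + y^4 + y^5)·(1 + y + y^2 + y^3)·(y + y^5); the count is [y^10].
(y^3 + y^4 + y^5) has coefficients 0,0,0,1,1,1 for degrees 0…5.
(1 + y + y^2 + y^3) has coefficients 1,1,1,1,0,0,0,0,0,0,0 for degrees 0…10.
Finally multiplying by (y + y^5), the product of all factors after the first has coefficients 0,1,1,1,1,1,1,1,1,0,0 for degrees 0…10.
[y^10] = 1·1 + 1·1 + 1·1 = 3.

3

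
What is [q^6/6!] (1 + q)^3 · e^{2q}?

The EGF product rule gives c_6 = Σ_{k_1+k_2=6} C(6; k_1,k_2) · ∏ g_i(k_i), where (1+q)^3 gives the falling factorial (3)_k; e^{2q} gives (2)^k.
g_1(k) for k = 0…6: 1, 3, 6, 6, 0, 0, 0.
g_2(k) for k = 0…6: 1, 2, 4, 8, 16, 32, 64.
c_6 = Σ_k C(6,k)·g_1(k)·g_2(6−k) = 1·1·64 + 6·3·32 + 15·6·16 + 20·6·8 = 64 + 576 + 1440 + 960 = 3040.

3040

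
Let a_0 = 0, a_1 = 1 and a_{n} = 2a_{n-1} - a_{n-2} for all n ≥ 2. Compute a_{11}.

11

The ordinary generating function has denominator 1 - 2t + t^2.
Iterating the recurrence: a_0,…,a_{11} = 0, 1, 2, 3, 4, 5, 6, 7, 8, 9, 10, 11.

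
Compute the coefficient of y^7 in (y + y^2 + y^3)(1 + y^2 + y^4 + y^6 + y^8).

2

(y + y^2 + y^3) has coefficients 0,1,1,1 for degrees 0…3.
(1 + y^2 + y^4 + y^6 + y^8) has coefficients 1,0,1,0,1,0,1,0 for degrees 0…7.
[y^7] = 1·1 + 1·0 + 1·1 = 2.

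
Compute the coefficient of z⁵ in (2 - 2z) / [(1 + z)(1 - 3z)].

242

The denominator gives the recurrence a_n = 2a_(n−1) + 3a_(n−2) for n ≥ 2; the numerator fixes a_0 = 2, a_1 = 2.
Iterating: 2, 2, 10, 26, 82, 242, so a_5 = 242.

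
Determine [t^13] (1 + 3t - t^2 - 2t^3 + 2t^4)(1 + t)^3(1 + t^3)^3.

2

(1 + 3t - t^2 - 2t^3 + 2t^4) has coefficients 1,3,-1,-2,2 for degrees 0…4.
(1 + t)^3 has coefficients 1,3,3,1,0,0,0,0,0,0,0,0,0,0 for degrees 0…13.
Finally multiplying by (1 + t^3)^3, the product of all factors after the first has coefficients 1,3,3,4,9,9,6,9,9,4,3,3,1,0 for degrees 0…13.
[t^13] = 1·0 + 3·1 − 1·3 − 2·3 + 2·4 = 2.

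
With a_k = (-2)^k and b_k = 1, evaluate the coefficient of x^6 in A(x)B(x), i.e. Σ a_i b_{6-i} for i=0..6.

This is [x^6] in the product of the two ordinary generating functions.
Σ = 1·1 − 2·1 + 4·1 − 8·1 + 16·1 − 32·1 + 64·1 = 43.

43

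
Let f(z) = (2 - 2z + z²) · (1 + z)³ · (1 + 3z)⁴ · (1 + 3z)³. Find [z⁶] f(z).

(2 - 2z + z²) has coefficients 2,-2,1 for degrees 0…2.
(1 + z)³ has coefficients 1,3,3,1,0,0,0 for degrees 0…6.
Multiplying by (1 + 3z)⁴ gives running coefficients 1,15,93,307,579,621,351 for degrees 0…6.
Finally multiplying by (1 + 3z)³, the product of all factors after the first has coefficients 1,24,255,1576,6258,16632,29862 for degrees 0…6.
[z⁶] = 2·29862 − 2·16632 + 1·6258 = 32718.

32718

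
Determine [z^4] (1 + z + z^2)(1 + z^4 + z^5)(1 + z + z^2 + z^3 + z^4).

4

(1 + z + z^2) has coefficients 1,1,1 for degrees 0…2.
(1 + z^4 + z^5) has coefficients 1,0,0,0,1 for degrees 0…4.
Finally multiplying by (1 + z + z^2 + z^3 + z^4), the product of all factors after the first has coefficients 1,1,1,1,2 for degrees 0…4.
[z^4] = 1·2 + 1·1 + 1·1 = 4.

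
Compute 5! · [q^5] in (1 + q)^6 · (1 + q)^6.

The EGF product rule gives c_5 = Σ_{k_1+k_2=5} C(5; k_1,k_2) · ∏ g_i(k_i), where (1+q)^6 gives the falling factorial (6)_k; (1+q)^6 gives the falling factorial (6)_k.
g_1(k) for k = 0…5: 1, 6, 30, 120, 360, 720.
g_2(k) for k = 0…5: 1, 6, 30, 120, 360, 720.
c_5 = Σ_k C(5,k)·g_1(k)·g_2(5−k) = 1·1·720 + 5·6·360 + 10·30·120 + 10·120·30 + 5·360·6 + 1·720·1 = 720 + 10800 + 36000 + 36000 + 10800 + 720 = 95040.

95040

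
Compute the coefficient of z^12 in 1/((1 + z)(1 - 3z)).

The denominator gives the recurrence a_n = 2a_(n−1) + 3a_(n−2) for n ≥ 2; the numerator fixes a_0 = 1, a_1 = 2.
Iterating: 1, 2, 7, 20, 61, 182, 547, 1640, 4921, 14762, 44287, 132860, 398581, so a_12 = 398581.

398581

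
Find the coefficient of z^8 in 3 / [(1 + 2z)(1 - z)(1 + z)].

1023

Partial fractions give a closed form: a_n = (4)·(-2)^n + (1/2)·1^n + (-3/2)·(-1)^n.
At n = 8: a_8 = 1023.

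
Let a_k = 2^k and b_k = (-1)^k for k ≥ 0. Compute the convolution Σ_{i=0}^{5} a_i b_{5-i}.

This is [x^5] in the product of the two ordinary generating functions.
Σ = 1·(-1) + 2·1 + 4·(-1) + 8·1 + 16·(-1) + 32·1 = 21.

21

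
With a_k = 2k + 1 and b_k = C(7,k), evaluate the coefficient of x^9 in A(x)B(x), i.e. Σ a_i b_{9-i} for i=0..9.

Write out a_i and b_{9-i} for i = 0,…,9 and sum the products.
Σ = 1·0 + 3·0 + 5·1 + 7·7 + 9·21 + 11·35 + 13·35 + 15·21 + 17·7 + 19·1 = 1536.

1536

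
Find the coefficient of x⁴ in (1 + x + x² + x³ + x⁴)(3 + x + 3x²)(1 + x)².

28

(1 + x + x² + x³ + x⁴) has coefficients 1,1,1,1,1 for degrees 0…4.
(3 + x + 3x²) has coefficients 3,1,3,0,0 for degrees 0…4.
Finally multiplying by (1 + x)², the product of all factors after the first has coefficients 3,7,8,7,3 for degrees 0…4.
[x⁴] = 1·3 + 1·7 + 1·8 + 1·7 + 1·3 = 28.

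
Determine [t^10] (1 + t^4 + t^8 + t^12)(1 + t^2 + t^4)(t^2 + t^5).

(1 + t^4 + t^8 + t^12) has coefficients 1,0,0,0,1,0,0,0,1,0,0 for degrees 0…10.
(1 + t^2 + t^4) has coefficients 1,0,1,0,1,0,0,0,0,0,0 for degrees 0…10.
Finally multiplying by (t^2 + t^5), the product of all factors after the first has coefficients 0,0,1,0,1,1,1,1,0,1,0 for degrees 0…10.
[t^10] = 1·0 + 1·1 + 1·1 = 2.

2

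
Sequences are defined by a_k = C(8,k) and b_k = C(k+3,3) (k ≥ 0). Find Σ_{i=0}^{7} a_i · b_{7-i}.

The convolution is the t^7 coefficient of A(t)B(t).
Σ = 1·120 + 8·84 + 28·56 + 56·35 + 70·20 + 56·10 + 28·4 + 8·1 = 6400.

6400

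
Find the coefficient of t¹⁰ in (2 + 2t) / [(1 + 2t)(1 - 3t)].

94888

Partial fractions give a closed form: a_n = (2/5)·(-2)^n + (8/5)·3^n.
At n = 10: a_10 = 94888.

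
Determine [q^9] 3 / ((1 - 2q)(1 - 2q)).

The denominator gives the recurrence a_n = 4a_(n−1) − 4a_(n−2) for n ≥ 2; the numerator fixes a_0 = 3, a_1 = 12.
Iterating: 3, 12, 36, 96, 240, 576, 1344, 3072, 6912, 15360, so a_9 = 15360.

15360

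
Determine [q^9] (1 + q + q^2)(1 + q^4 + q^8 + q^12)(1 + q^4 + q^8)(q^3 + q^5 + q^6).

4

(1 + q + q^2) has coefficients 1,1,1 for degrees 0…2.
(1 + q^4 + q^8 + q^12) has coefficients 1,0,0,0,1,0,0,0,1,0 for degrees 0…9.
Multiplying by (1 + q^4 + q^8) gives running coefficients 1,0,0,0,2,0,0,0,3,0 for degrees 0…9.
Finally multiplying by (q^3 + q^5 + q^6), the product of all factors after the first has coefficients 0,0,0,1,0,1,1,2,0,2 for degrees 0…9.
[q^9] = 1·2 + 1·0 + 1·2 = 4.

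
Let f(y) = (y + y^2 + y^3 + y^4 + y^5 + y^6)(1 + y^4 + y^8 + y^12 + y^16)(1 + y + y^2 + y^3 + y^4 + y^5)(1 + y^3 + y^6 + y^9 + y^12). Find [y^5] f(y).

(y + y^2 + y^3 + y^4 + y^5 + y^6) has coefficients 0,1,1,1,1,1 for degrees 0…5.
(1 + y^4 + y^8 + y^12 + y^16) has coefficients 1,0,0,0,1,0 for degrees 0…5.
Multiplying by (1 + y + y^2 + y^3 + y^4 + y^5) gives running coefficients 1,1,1,1,2,2 for degrees 0…5.
Finally multiplying by (1 + y^3 + y^6 + y^9 + y^12), the product of all factors after the first has coefficients 1,1,1,2,3,3 for degrees 0…5.
[y^5] = 1·3 + 1·2 + 1·1 + 1·1 + 1·1 = 8.

8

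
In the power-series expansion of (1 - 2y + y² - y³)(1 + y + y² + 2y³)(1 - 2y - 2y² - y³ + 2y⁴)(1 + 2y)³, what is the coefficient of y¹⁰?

8

(1 - 2y + y² - y³) has coefficients 1,-2,1,-1 for degrees 0…3.
(1 + y + y² + 2y³) has coefficients 1,1,1,2,0,0,0,0,0,0,0 for degrees 0…10.
Multiplying by (1 - 2y - 2y² - y³ + 2y⁴) gives running coefficients 1,-1,-3,-3,-5,-3,0,4,0,0,0 for degrees 0…10.
Finally multiplying by (1 + 2y)³, the product of all factors after the first has coefficients 1,5,3,-25,-67,-93,-102,-72,0,48,32 for degrees 0…10.
[y¹⁰] = 1·32 − 2·48 + 1·0 − 1·(-72) = 8.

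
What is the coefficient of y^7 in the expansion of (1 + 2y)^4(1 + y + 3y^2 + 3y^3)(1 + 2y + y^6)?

(1 + 2y)^4 has coefficients 1,8,24,32,16 for degrees 0…4.
(1 + y + 3y^2 + 3y^3) has coefficients 1,1,3,3,0,0,0,0 for degrees 0…7.
Finally multiplying by (1 + 2y + y^6), the product of all factors after the first has coefficients 1,3,5,9,6,0,1,1 for degrees 0…7.
[y^7] = 1·1 + 8·1 + 24·0 + 32·6 + 16·9 = 345.

345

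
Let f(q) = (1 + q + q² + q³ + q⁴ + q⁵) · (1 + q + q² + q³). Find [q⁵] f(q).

(1 + q + q² + q³ + q⁴ + q⁵) has coefficients 1,1,1,1,1,1 for degrees 0…5.
(1 + q + q² + q³) has coefficients 1,1,1,1,0,0 for degrees 0…5.
[q⁵] = 1·0 + 1·0 + 1·1 + 1·1 + 1·1 + 1·1 = 4.

4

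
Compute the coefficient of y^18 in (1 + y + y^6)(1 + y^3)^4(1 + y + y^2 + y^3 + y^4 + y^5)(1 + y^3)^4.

(1 + y + y^6) has coefficients 1,1,0,0,0,0,1 for degrees 0…6.
(1 + y^3)^4 has coefficients 1,0,0,4,0,0,6,0,0,4,0,0,1,0,0,0,0,0,0 for degrees 0…18.
Multiplying by (1 + y + y^2 + y^3 + y^4 + y^5) gives running coefficients 1,1,1,5,5,5,10,10,10,10,10,10,5,5,5,1,1,1,0 for degrees 0…18.
Finally multiplying by (1 + y^3)^4, the product of all factors after the first has coefficients 1,1,1,9,9,9,36,36,36,84,84,84,126,126,126,126,126,126,84 for degrees 0…18.
[y^18] = 1·84 + 1·126 + 1·126 = 336.

336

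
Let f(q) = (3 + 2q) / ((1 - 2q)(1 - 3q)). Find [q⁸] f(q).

Partial fractions give a closed form: a_n = (-8)·2^n + (11)·3^n.
At n = 8: a_8 = 70123.

70123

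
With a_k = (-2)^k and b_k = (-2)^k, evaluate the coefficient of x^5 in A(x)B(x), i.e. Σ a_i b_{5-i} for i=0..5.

Write out a_i and b_{5-i} for i = 0,…,5 and sum the products.
Σ = 1·(-32) − 2·16 + 4·(-8) − 8·4 + 16·(-2) − 32·1 = -192.

-192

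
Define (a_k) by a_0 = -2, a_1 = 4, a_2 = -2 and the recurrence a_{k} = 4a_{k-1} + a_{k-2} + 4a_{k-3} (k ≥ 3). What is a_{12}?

-5311906

The ordinary generating function has denominator 1 - 4x - x^2 - 4x^3.
Iterating the recurrence: a_0,…,a_{12} = -2, 4, -2, -12, -34, -156, -706, -3116, -13794, -61116, -270722, -1199180, -5311906.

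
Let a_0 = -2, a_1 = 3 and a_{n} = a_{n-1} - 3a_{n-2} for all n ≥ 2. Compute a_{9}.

The ordinary generating function has denominator 1 - x + 3x^2.
Iterating the recurrence: a_0,…,a_{9} = -2, 3, 9, 0, -27, -27, 54, 135, -27, -432.

-432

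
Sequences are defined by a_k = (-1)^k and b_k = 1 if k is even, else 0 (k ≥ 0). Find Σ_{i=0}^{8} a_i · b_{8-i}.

This is [x^8] in the product of the two ordinary generating functions.
Σ = 1·1 − 1·0 + 1·1 − 1·0 + 1·1 − 1·0 + 1·1 − 1·0 + 1·1 = 5.

5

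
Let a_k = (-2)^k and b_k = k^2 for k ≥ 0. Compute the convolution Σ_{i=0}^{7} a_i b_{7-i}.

29

Write out a_i and b_{7-i} for i = 0,…,7 and sum the products.
Σ = 1·49 − 2·36 + 4·25 − 8·16 + 16·9 − 32·4 + 64·1 − 128·0 = 29.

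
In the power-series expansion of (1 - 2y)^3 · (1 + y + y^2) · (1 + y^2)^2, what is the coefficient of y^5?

-17

(1 - 2y)^3 has coefficients 1,-6,12,-8 for degrees 0…3.
(1 + y + y^2) has coefficients 1,1,1,0,0,0 for degrees 0…5.
Finally multiplying by (1 + y^2)^2, the product of all factors after the first has coefficients 1,1,3,2,3,1 for degrees 0…5.
[y^5] = 1·1 − 6·3 + 12·2 − 8·3 = -17.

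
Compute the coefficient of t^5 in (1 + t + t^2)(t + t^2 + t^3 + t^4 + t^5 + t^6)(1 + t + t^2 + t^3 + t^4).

12

(1 + t + t^2) has coefficients 1,1,1 for degrees 0…2.
(t + t^2 + t^3 + t^4 + t^5 + t^6) has coefficients 0,1,1,1,1,1 for degrees 0…5.
Finally multiplying by (1 + t + t^2 + t^3 + t^4), the product of all factors after the first has coefficients 0,1,2,3,4,5 for degrees 0…5.
[t^5] = 1·5 + 1·4 + 1·3 = 12.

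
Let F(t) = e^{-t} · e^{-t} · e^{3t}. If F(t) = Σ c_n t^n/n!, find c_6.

The EGF product rule gives c_6 = Σ_{k_1+k_2+k_3=6} C(6; k_1,k_2,k_3) · ∏ g_i(k_i), where e^{-t} gives (-1)^k; e^{-t} gives (-1)^k; e^{3t} gives (3)^k.
g_1(k) for k = 0…6: 1, -1, 1, -1, 1, -1, 1.
g_2(k) for k = 0…6: 1, -1, 1, -1, 1, -1, 1.
g_3(k) for k = 0…6: 1, 3, 9, 27, 81, 243, 729.
First combine the last two factors: h(k) = Σ_j C(k,j)·g_2(j)·g_3(k−j) for k = 0…6: 1, 2, 4, 8, 16, 32, 64.
c_6 = Σ_k C(6,k)·g_1(k)·h(6−k) = 1·1·64 + 6·(-1)·32 + 15·1·16 + 20·(-1)·8 + 15·1·4 + 6·(-1)·2 + 1·1·1 = 64 − 192 + 240 − 160 + 60 − 12 + 1 = 1.

1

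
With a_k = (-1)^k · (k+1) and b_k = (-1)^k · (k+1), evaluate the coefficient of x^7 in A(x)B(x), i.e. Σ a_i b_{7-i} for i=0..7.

-120

Write out a_i and b_{7-i} for i = 0,…,7 and sum the products.
Σ = 1·(-8) − 2·7 + 3·(-6) − 4·5 + 5·(-4) − 6·3 + 7·(-2) − 8·1 = -120.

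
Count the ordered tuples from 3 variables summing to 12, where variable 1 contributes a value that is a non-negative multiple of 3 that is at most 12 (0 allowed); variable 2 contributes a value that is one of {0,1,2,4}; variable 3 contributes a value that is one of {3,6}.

2

The generating function for the choices is (1 + t^3 + t^6 + t^9 + t^12)·(1 + t + t^2 + t^4)·(t^3 + t^6); the count is [t^12].
(1 + t^3 + t^6 + t^9 + t^12) has coefficients 1,0,0,1,0,0,1,0,0,1,0,0,1 for degrees 0…12.
(1 + t + t^2 + t^4) has coefficients 1,1,1,0,1,0,0,0,0,0,0,0,0 for degrees 0…12.
Finally multiplying by (t^3 + t^6), the product of all factors after the first has coefficients 0,0,0,1,1,1,1,2,1,0,1,0,0 for degrees 0…12.
[t^12] = 1·0 + 1·0 + 1·1 + 1·1 + 1·0 = 2.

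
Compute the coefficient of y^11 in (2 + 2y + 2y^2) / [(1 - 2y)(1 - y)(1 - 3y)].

2274242

Partial fractions give a closed form: a_n = (-14)·2^n + (3)·1^n + (13)·3^n.
At n = 11: a_11 = 2274242.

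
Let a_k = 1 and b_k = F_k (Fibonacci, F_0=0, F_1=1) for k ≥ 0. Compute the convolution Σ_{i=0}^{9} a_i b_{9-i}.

This is [x^9] in the product of the two ordinary generating functions.
Σ = 1·34 + 1·21 + 1·13 + 1·8 + 1·5 + 1·3 + 1·2 + 1·1 + 1·1 + 1·0 = 88.

88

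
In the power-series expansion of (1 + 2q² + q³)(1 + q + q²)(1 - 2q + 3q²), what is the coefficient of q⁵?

4

(1 + 2q² + q³) has coefficients 1,0,2,1 for degrees 0…3.
(1 + q + q²) has coefficients 1,1,1,0,0,0 for degrees 0…5.
Finally multiplying by (1 - 2q + 3q²), the product of all factors after the first has coefficients 1,-1,2,1,3,0 for degrees 0…5.
[q⁵] = 1·0 + 2·1 + 1·2 = 4.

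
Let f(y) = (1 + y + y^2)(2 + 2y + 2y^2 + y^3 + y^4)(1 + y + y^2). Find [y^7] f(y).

3

(1 + y + y^2) has coefficients 1,1,1 for degrees 0…2.
(2 + 2y + 2y^2 + y^3 + y^4) has coefficients 2,2,2,1,1,0,0,0 for degrees 0…7.
Finally multiplying by (1 + y + y^2), the product of all factors after the first has coefficients 2,4,6,5,4,2,1,0 for degrees 0…7.
[y^7] = 1·0 + 1·1 + 1·2 = 3.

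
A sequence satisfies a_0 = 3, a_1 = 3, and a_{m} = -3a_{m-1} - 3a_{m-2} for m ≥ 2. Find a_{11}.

The ordinary generating function has denominator 1 + 3z + 3z^2.
Iterating the recurrence: a_0,…,a_{11} = 3, 3, -18, 45, -81, 108, -81, -81, 486, -1215, 2187, -2916.

-2916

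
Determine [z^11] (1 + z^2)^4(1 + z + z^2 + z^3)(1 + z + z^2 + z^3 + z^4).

22

(1 + z^2)^4 has coefficients 1,0,4,0,6,0,4,0,1 for degrees 0…8.
(1 + z + z^2 + z^3) has coefficients 1,1,1,1,0,0,0,0,0,0,0,0 for degrees 0…11.
Finally multiplying by (1 + z + z^2 + z^3 + z^4), the product of all factors after the first has coefficients 1,2,3,4,4,3,2,1,0,0,0,0 for degrees 0…11.
[z^11] = 1·0 + 4·0 + 6·1 + 4·3 + 1·4 = 22.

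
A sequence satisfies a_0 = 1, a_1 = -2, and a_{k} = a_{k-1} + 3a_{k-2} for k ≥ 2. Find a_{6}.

The ordinary generating function has denominator 1 - z - 3z^2.
Iterating the recurrence: a_0,…,a_{6} = 1, -2, 1, -5, -2, -17, -23.

-23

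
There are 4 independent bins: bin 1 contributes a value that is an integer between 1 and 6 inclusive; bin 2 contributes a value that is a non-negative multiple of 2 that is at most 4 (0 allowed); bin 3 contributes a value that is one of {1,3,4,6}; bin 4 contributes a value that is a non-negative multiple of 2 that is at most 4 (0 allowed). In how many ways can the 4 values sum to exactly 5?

The generating function for the choices is (z + z^2 + z^3 + z^4 + z^5 + z^6)·(1 + z^2 + z^4)·(z + z^3 + z^4 + z^6)·(1 + z^2 + z^4); the count is [z^5].
(z + z^2 + z^3 + z^4 + z^5 + z^6) has coefficients 0,1,1,1,1,1 for degrees 0…5.
(1 + z^2 + z^4) has coefficients 1,0,1,0,1,0 for degrees 0…5.
Multiplying by (z + z^3 + z^4 + z^6) gives running coefficients 0,1,0,2,1,2 for degrees 0…5.
Finally multiplying by (1 + z^2 + z^4), the product of all factors after the first has coefficients 0,1,0,3,1,5 for degrees 0…5.
[z^5] = 1·1 + 1·3 + 1·0 + 1·1 + 1·0 = 5.

5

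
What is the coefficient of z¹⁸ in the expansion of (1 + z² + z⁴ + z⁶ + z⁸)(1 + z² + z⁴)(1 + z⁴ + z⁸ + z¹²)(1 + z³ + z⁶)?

(1 + z² + z⁴ + z⁶ + z⁸) has coefficients 1,0,1,0,1,0,1,0,1 for degrees 0…8.
(1 + z² + z⁴) has coefficients 1,0,1,0,1,0,0,0,0,0,0,0,0,0,0,0,0,0,0 for degrees 0…18.
Multiplying by (1 + z⁴ + z⁸ + z¹²) gives running coefficients 1,0,1,0,2,0,1,0,2,0,1,0,2,0,1,0,1,0,0 for degrees 0…18.
Finally multiplying by (1 + z³ + z⁶), the product of all factors after the first has coefficients 1,0,1,1,2,1,2,2,3,1,3,2,3,1,3,2,2,1,2 for degrees 0…18.
[z¹⁸] = 1·2 + 1·2 + 1·3 + 1·3 + 1·3 = 13.

13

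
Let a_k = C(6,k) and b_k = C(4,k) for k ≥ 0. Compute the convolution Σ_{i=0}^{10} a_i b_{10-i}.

The convolution is the t^10 coefficient of A(t)B(t).
Σ = 1·0 + 6·0 + 15·0 + 20·0 + 15·0 + 6·0 + 1·1 + 0·4 + 0·6 + 0·4 + 0·1 = 1.

1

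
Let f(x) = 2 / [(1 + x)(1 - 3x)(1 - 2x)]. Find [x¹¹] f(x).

Partial fractions give a closed form: a_n = (1/6)·(-1)^n + (9/2)·3^n + (-8/3)·2^n.
At n = 11: a_11 = 791700.

791700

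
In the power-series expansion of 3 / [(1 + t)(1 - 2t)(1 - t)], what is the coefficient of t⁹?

2046

Partial fractions give a closed form: a_n = (1/2)·(-1)^n + (4)·2^n + (-3/2)·1^n.
At n = 9: a_9 = 2046.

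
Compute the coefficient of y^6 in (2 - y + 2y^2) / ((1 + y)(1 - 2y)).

The denominator gives the recurrence a_n = a_(n−1) + 2a_(n−2) for n ≥ 3; the numerator fixes a_0 = 2, a_1 = 1, a_2 = 7.
Iterating: 2, 1, 7, 9, 23, 41, 87, so a_6 = 87.

87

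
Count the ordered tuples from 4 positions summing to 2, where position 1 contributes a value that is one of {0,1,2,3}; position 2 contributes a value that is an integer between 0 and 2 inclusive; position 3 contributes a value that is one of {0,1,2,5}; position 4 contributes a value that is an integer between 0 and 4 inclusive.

The generating function for the choices is (1 + q + q^2 + q^3)·(1 + q + q^2)·(1 + q + q^2 + q^5)·(1 + q + q^2 + q^3 + q^4); the count is [q^2].
(1 + q + q^2 + q^3) has coefficients 1,1,1 for degrees 0…2.
(1 + q + q^2) has coefficients 1,1,1 for degrees 0…2.
Multiplying by (1 + q + q^2 + q^5) gives running coefficients 1,2,3 for degrees 0…2.
Finally multiplying by (1 + q + q^2 + q^3 + q^4), the product of all factors after the first has coefficients 1,3,6 for degrees 0…2.
[q^2] = 1·6 + 1·3 + 1·1 = 10.

10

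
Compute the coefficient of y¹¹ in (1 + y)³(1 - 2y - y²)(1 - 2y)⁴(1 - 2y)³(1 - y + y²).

464

(1 + y)³ has coefficients 1,3,3,1 for degrees 0…3.
(1 - 2y - y²) has coefficients 1,-2,-1,0,0,0,0,0,0,0,0,0 for degrees 0…11.
Multiplying by (1 - 2y)⁴ gives running coefficients 1,-10,39,-72,56,0,-16,0,0,0,0,0 for degrees 0…11.
Multiplying by (1 - 2y)³ gives running coefficients 1,-16,111,-434,1036,-1512,1232,-352,-192,128,0,0 for degrees 0…11.
Finally multiplying by (1 - y + y²), the product of all factors after the first has coefficients 1,-17,128,-561,1581,-2982,3780,-3096,1392,-32,-320,128 for degrees 0…11.
[y¹¹] = 1·128 + 3·(-320) + 3·(-32) + 1·1392 = 464.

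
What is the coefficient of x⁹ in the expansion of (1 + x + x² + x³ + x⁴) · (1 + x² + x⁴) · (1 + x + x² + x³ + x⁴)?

(1 + x + x² + x³ + x⁴) has coefficients 1,1,1,1,1 for degrees 0…4.
(1 + x² + x⁴) has coefficients 1,0,1,0,1,0,0,0,0,0 for degrees 0…9.
Finally multiplying by (1 + x + x² + x³ + x⁴), the product of all factors after the first has coefficients 1,1,2,2,3,2,2,1,1,0 for degrees 0…9.
[x⁹] = 1·0 + 1·1 + 1·1 + 1·2 + 1·2 = 6.

6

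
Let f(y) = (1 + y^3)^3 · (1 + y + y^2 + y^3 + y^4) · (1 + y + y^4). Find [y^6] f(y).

(1 + y^3)^3 has coefficients 1,0,0,3,0,0,3 for degrees 0…6.
(1 + y + y^2 + y^3 + y^4) has coefficients 1,1,1,1,1,0,0 for degrees 0…6.
Finally multiplying by (1 + y + y^4), the product of all factors after the first has coefficients 1,2,2,2,3,2,1 for degrees 0…6.
[y^6] = 1·1 + 3·2 + 3·1 = 10.

10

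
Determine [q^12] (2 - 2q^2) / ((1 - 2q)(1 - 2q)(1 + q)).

57344

The denominator gives the recurrence a_n = 3a_(n−1) − 4a_(n−3) for n ≥ 3; the numerator fixes a_0 = 2, a_1 = 6, a_2 = 16.
Iterating: 2, 6, 16, 40, 96, 224, 512, 1152, 2560, 5632, 12288, 26624, 57344, so a_12 = 57344.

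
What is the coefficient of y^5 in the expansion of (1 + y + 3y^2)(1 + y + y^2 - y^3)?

(1 + y + 3y^2) has coefficients 1,1,3 for degrees 0…2.
(1 + y + y^2 - y^3) has coefficients 1,1,1,-1,0,0 for degrees 0…5.
[y^5] = 1·0 + 1·0 + 3·(-1) = -3.

-3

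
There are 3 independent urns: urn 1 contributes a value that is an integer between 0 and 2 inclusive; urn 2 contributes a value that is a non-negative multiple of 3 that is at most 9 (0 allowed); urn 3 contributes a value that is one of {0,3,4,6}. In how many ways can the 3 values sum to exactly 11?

4

The generating function for the choices is (1 + y + y^2)·(1 + y^3 + y^6 + y^9)·(1 + y^3 + y^4 + y^6); the count is [y^11].
(1 + y + y^2) has coefficients 1,1,1 for degrees 0…2.
(1 + y^3 + y^6 + y^9) has coefficients 1,0,0,1,0,0,1,0,0,1,0,0 for degrees 0…11.
Finally multiplying by (1 + y^3 + y^4 + y^6), the product of all factors after the first has coefficients 1,0,0,2,1,0,3,1,0,3,1,0 for degrees 0…11.
[y^11] = 1·0 + 1·1 + 1·3 = 4.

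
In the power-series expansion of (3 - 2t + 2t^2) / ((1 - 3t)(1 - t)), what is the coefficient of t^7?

8382

The denominator gives the recurrence a_n = 4a_(n−1) − 3a_(n−2) for n ≥ 3; the numerator fixes a_0 = 3, a_1 = 10, a_2 = 33.
Iterating: 3, 10, 33, 102, 309, 930, 2793, 8382, so a_7 = 8382.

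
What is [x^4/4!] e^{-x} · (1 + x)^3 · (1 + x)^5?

641

The EGF product rule gives c_4 = Σ_{k_1+k_2+k_3=4} C(4; k_1,k_2,k_3) · ∏ g_i(k_i), where e^{-x} gives (-1)^k; (1+x)^3 gives the falling factorial (3)_k; (1+x)^5 gives the falling factorial (5)_k.
g_1(k) for k = 0…4: 1, -1, 1, -1, 1.
g_2(k) for k = 0…4: 1, 3, 6, 6, 0.
g_3(k) for k = 0…4: 1, 5, 20, 60, 120.
First combine the last two factors: h(k) = Σ_j C(k,j)·g_2(j)·g_3(k−j) for k = 0…4: 1, 8, 56, 336, 1680.
c_4 = Σ_k C(4,k)·g_1(k)·h(4−k) = 1·1·1680 + 4·(-1)·336 + 6·1·56 + 4·(-1)·8 + 1·1·1 = 1680 − 1344 + 336 − 32 + 1 = 641.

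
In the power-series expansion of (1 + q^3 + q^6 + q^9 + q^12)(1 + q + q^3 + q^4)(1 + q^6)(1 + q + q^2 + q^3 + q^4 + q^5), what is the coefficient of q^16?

14

(1 + q^3 + q^6 + q^9 + q^12) has coefficients 1,0,0,1,0,0,1,0,0,1,0,0,1 for degrees 0…12.
(1 + q + q^3 + q^4) has coefficients 1,1,0,1,1,0,0,0,0,0,0,0,0,0,0,0,0 for degrees 0…16.
Multiplying by (1 + q^6) gives running coefficients 1,1,0,1,1,0,1,1,0,1,1,0,0,0,0,0,0 for degrees 0…16.
Finally multiplying by (1 + q + q^2 + q^3 + q^4 + q^5), the product of all factors after the first has coefficients 1,2,2,3,4,4,4,4,4,4,4,4,3,2,2,1,0 for degrees 0…16.
[q^16] = 1·0 + 1·2 + 1·4 + 1·4 + 1·4 = 14.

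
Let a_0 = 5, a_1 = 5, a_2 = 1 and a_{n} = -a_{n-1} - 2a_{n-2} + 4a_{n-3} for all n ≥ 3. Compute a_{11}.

The ordinary generating function has denominator 1 + x + 2x^2 - 4x^3.
Iterating the recurrence: a_0,…,a_{11} = 5, 5, 1, 9, 9, -23, 41, 41, -215, 297, 297, -1751.

-1751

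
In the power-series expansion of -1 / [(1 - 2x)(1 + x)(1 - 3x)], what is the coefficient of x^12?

-1190281

The denominator gives the recurrence a_n = 4a_(n−1) − a_(n−2) − 6a_(n−3) for n ≥ 3; the numerator fixes a_0 = -1, a_1 = -4, a_2 = -15.
Iterating: -1, -4, -15, -50, -161, -504, -1555, -4750, -14421, -43604, -131495, -395850, -1190281, so a_12 = -1190281.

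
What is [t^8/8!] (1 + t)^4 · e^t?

3393

The EGF product rule gives c_8 = Σ_{k_1+k_2=8} C(8; k_1,k_2) · ∏ g_i(k_i), where (1+t)^4 gives the falling factorial (4)_k; e^t gives (1)^k.
g_1(k) for k = 0…8: 1, 4, 12, 24, 24, 0, 0, 0, 0.
g_2(k) for k = 0…8: 1, 1, 1, 1, 1, 1, 1, 1, 1.
c_8 = Σ_k C(8,k)·g_1(k)·g_2(8−k) = 1·1·1 + 8·4·1 + 28·12·1 + 56·24·1 + 70·24·1 = 1 + 32 + 336 + 1344 + 1680 = 3393.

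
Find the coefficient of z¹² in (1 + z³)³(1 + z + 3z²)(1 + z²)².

(1 + z³)³ has coefficients 1,0,0,3,0,0,3,0,0,1 for degrees 0…9.
(1 + z + 3z²) has coefficients 1,1,3,0,0,0,0,0,0,0,0,0,0 for degrees 0…12.
Finally multiplying by (1 + z²)², the product of all factors after the first has coefficients 1,1,5,2,7,1,3,0,0,0,0,0,0 for degrees 0…12.
[z¹²] = 1·0 + 3·0 + 3·3 + 1·2 = 11.

11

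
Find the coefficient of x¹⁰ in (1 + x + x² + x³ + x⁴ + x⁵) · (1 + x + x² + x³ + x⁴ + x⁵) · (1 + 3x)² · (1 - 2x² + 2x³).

72

(1 + x + x² + x³ + x⁴ + x⁵) has coefficients 1,1,1,1,1,1 for degrees 0…5.
(1 + x + x² + x³ + x⁴ + x⁵) has coefficients 1,1,1,1,1,1,0,0,0,0,0 for degrees 0…10.
Multiplying by (1 + 3x)² gives running coefficients 1,7,16,16,16,16,15,9,0,0,0 for degrees 0…10.
Finally multiplying by (1 - 2x² + 2x³), the product of all factors after the first has coefficients 1,7,14,4,-2,16,15,9,2,12,18 for degrees 0…10.
[x¹⁰] = 1·18 + 1·12 + 1·2 + 1·9 + 1·15 + 1·16 = 72.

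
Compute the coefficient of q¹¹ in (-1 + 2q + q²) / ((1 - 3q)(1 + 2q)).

-22186

The denominator gives the recurrence a_n = a_(n−1) + 6a_(n−2) for n ≥ 3; the numerator fixes a_0 = -1, a_1 = 1, a_2 = -4.
Iterating: -1, 1, -4, 2, -22, -10, -142, -202, -1054, -2266, -8590, -22186, so a_11 = -22186.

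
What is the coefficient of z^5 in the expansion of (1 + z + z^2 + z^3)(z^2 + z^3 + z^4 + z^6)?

(1 + z + z^2 + z^3) has coefficients 1,1,1,1 for degrees 0…3.
(z^2 + z^3 + z^4 + z^6) has coefficients 0,0,1,1,1,0 for degrees 0…5.
[z^5] = 1·0 + 1·1 + 1·1 + 1·1 = 3.

3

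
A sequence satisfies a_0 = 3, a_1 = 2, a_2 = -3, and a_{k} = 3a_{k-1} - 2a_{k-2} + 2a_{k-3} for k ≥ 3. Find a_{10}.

-2755

The ordinary generating function has denominator 1 - 3z + 2z^2 - 2z^3.
Iterating the recurrence: a_0,…,a_{10} = 3, 2, -3, -7, -11, -25, -67, -173, -435, -1093, -2755.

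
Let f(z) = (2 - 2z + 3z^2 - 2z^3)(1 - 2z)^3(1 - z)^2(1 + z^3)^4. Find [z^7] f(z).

704

(2 - 2z + 3z^2 - 2z^3) has coefficients 2,-2,3,-2 for degrees 0…3.
(1 - 2z)^3 has coefficients 1,-6,12,-8,0,0,0,0 for degrees 0…7.
Multiplying by (1 - z)^2 gives running coefficients 1,-8,25,-38,28,-8,0,0 for degrees 0…7.
Finally multiplying by (1 + z^3)^4, the product of all factors after the first has coefficients 1,-8,25,-34,-4,92,-146,64 for degrees 0…7.
[z^7] = 2·64 − 2·(-146) + 3·92 − 2·(-4) = 704.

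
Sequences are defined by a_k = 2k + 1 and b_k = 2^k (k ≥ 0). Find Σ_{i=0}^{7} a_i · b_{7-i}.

749

Write out a_i and b_{7-i} for i = 0,…,7 and sum the products.
Σ = 1·128 + 3·64 + 5·32 + 7·16 + 9·8 + 11·4 + 13·2 + 15·1 = 749.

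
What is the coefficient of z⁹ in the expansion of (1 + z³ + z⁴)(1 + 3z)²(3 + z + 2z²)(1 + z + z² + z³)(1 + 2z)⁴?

(1 + z³ + z⁴) has coefficients 1,0,0,1,1 for degrees 0…4.
(1 + 3z)² has coefficients 1,6,9,0,0,0,0,0,0,0 for degrees 0…9.
Multiplying by (3 + z + 2z²) gives running coefficients 3,19,35,21,18,0,0,0,0,0 for degrees 0…9.
Multiplying by (1 + z + z² + z³) gives running coefficients 3,22,57,78,93,74,39,18,0,0 for degrees 0…9.
Finally multiplying by (1 + 2z)⁴, the product of all factors after the first has coefficients 3,46,305,1158,2837,4866,6271,6330,4936,2864 for degrees 0…9.
[z⁹] = 1·2864 + 1·6271 + 1·4866 = 14001.

14001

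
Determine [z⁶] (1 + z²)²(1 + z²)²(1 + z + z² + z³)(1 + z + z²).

30

(1 + z²)² has coefficients 1,0,2,0,1 for degrees 0…4.
(1 + z²)² has coefficients 1,0,2,0,1,0,0 for degrees 0…6.
Multiplying by (1 + z + z² + z³) gives running coefficients 1,1,3,3,3,3,1 for degrees 0…6.
Finally multiplying by (1 + z + z²), the product of all factors after the first has coefficients 1,2,5,7,9,9,7 for degrees 0…6.
[z⁶] = 1·7 + 2·9 + 1·5 = 30.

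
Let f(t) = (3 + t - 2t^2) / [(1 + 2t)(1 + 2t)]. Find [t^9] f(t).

-11008

The denominator gives the recurrence a_n = −4a_(n−1) − 4a_(n−2) for n ≥ 3; the numerator fixes a_0 = 3, a_1 = -11, a_2 = 30.
Iterating: 3, -11, 30, -76, 184, -432, 992, -2240, 4992, -11008, so a_9 = -11008.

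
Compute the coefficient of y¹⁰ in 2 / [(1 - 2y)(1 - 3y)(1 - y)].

Partial fractions give a closed form: a_n = (-8)·2^n + (9)·3^n + (1)·1^n.
At n = 10: a_10 = 523250.

523250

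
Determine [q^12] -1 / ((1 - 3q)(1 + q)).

Partial fractions give a closed form: a_n = (-3/4)·3^n + (-1/4)·(-1)^n.
At n = 12: a_12 = -398581.

-398581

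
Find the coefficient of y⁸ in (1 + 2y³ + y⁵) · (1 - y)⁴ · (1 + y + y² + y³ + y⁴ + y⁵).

(1 + 2y³ + y⁵) has coefficients 1,0,0,2,0,1 for degrees 0…5.
(1 - y)⁴ has coefficients 1,-4,6,-4,1,0,0,0,0 for degrees 0…8.
Finally multiplying by (1 + y + y² + y³ + y⁴ + y⁵), the product of all factors after the first has coefficients 1,-3,3,-1,0,0,-1,3,-3 for degrees 0…8.
[y⁸] = 1·(-3) + 2·0 + 1·(-1) = -4.

-4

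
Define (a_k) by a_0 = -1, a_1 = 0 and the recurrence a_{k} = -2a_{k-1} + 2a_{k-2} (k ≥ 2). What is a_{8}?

-656

The ordinary generating function has denominator 1 + 2x - 2x^2.
Iterating the recurrence: a_0,…,a_{8} = -1, 0, -2, 4, -12, 32, -88, 240, -656.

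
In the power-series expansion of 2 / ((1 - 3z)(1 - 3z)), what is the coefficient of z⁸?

118098

The denominator gives the recurrence a_n = 6a_(n−1) − 9a_(n−2) for n ≥ 2; the numerator fixes a_0 = 2, a_1 = 12.
Iterating: 2, 12, 54, 216, 810, 2916, 10206, 34992, 118098, so a_8 = 118098.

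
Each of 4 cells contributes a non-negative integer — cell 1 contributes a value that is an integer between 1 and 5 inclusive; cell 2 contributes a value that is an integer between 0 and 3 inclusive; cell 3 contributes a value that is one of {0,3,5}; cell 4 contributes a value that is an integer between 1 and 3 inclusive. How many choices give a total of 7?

The generating function for the choices is (y + y^2 + y^3 + y^4 + y^5)·(1 + y + y^2 + y^3)·(1 + y^3 + y^5)·(y + y^2 + y^3); the count is [y^7].
(y + y^2 + y^3 + y^4 + y^5) has coefficients 0,1,1,1,1,1 for degrees 0…5.
(1 + y + y^2 + y^3) has coefficients 1,1,1,1,0,0,0,0 for degrees 0…7.
Multiplying by (1 + y^3 + y^5) gives running coefficients 1,1,1,2,1,2,2,1 for degrees 0…7.
Finally multiplying by (y + y^2 + y^3), the product of all factors after the first has coefficients 0,1,2,3,4,4,5,5 for degrees 0…7.
[y^7] = 1·5 + 1·4 + 1·4 + 1·3 + 1·2 = 18.

18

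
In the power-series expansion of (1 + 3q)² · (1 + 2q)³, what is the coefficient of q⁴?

(1 + 3q)² has coefficients 1,6,9 for degrees 0…2.
(1 + 2q)³ has coefficients 1,6,12,8,0 for degrees 0…4.
[q⁴] = 1·0 + 6·8 + 9·12 = 156.

156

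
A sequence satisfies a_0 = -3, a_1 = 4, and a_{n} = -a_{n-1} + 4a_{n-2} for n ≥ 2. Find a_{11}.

The ordinary generating function has denominator 1 + z - 4z^2.
Iterating the recurrence: a_0,…,a_{11} = -3, 4, -16, 32, -96, 224, -608, 1504, -3936, 9952, -25696, 65504.

65504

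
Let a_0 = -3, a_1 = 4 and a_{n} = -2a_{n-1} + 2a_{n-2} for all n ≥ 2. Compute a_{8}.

The ordinary generating function has denominator 1 + 2q - 2q^2.
Iterating the recurrence: a_0,…,a_{8} = -3, 4, -14, 36, -100, 272, -744, 2032, -5552.

-5552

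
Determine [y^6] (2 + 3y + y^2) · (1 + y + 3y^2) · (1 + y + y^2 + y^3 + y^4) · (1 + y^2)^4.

(2 + 3y + y^2) has coefficients 2,3,1 for degrees 0…2.
(1 + y + 3y^2) has coefficients 1,1,3,0,0,0,0 for degrees 0…6.
Multiplying by (1 + y + y^2 + y^3 + y^4) gives running coefficients 1,2,5,5,5,4,3 for degrees 0…6.
Finally multiplying by (1 + y^2)^4, the product of all factors after the first has coefficients 1,2,9,13,31,36,57 for degrees 0…6.
[y^6] = 2·57 + 3·36 + 1·31 = 253.

253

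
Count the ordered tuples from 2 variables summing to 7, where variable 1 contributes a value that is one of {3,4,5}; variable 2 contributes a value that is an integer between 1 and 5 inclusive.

3

The generating function for the choices is (x^3 + x^4 + x^5)·(x + x^2 + x^3 + x^4 + x^5); the count is [x^7].
(x^3 + x^4 + x^5) has coefficients 0,0,0,1,1,1 for degrees 0…5.
(x + x^2 + x^3 + x^4 + x^5) has coefficients 0,1,1,1,1,1,0,0 for degrees 0…7.
[x^7] = 1·1 + 1·1 + 1·1 = 3.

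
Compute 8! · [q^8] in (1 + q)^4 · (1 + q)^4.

The EGF product rule gives c_8 = Σ_{k_1+k_2=8} C(8; k_1,k_2) · ∏ g_i(k_i), where (1+q)^4 gives the falling factorial (4)_k; (1+q)^4 gives the falling factorial (4)_k.
g_1(k) for k = 0…8: 1, 4, 12, 24, 24, 0, 0, 0, 0.
g_2(k) for k = 0…8: 1, 4, 12, 24, 24, 0, 0, 0, 0.
c_8 = Σ_k C(8,k)·g_1(k)·g_2(8−k) = 70·24·24 = 40320.

40320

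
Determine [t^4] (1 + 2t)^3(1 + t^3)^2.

12

(1 + 2t)^3 has coefficients 1,6,12,8 for degrees 0…3.
(1 + t^3)^2 has coefficients 1,0,0,2,0 for degrees 0…4.
[t^4] = 1·0 + 6·2 + 12·0 + 8·0 = 12.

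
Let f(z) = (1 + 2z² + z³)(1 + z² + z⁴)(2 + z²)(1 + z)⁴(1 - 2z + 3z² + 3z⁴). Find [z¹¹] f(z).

(1 + 2z² + z³) has coefficients 1,0,2,1 for degrees 0…3.
(1 + z² + z⁴) has coefficients 1,0,1,0,1,0,0,0,0,0,0,0 for degrees 0…11.
Multiplying by (2 + z²) gives running coefficients 2,0,3,0,3,0,1,0,0,0,0,0 for degrees 0…11.
Multiplying by (1 + z)⁴ gives running coefficients 2,8,15,20,23,24,22,16,9,4,1,0 for degrees 0…11.
Finally multiplying by (1 - 2z + 3z² + 3z⁴), the product of all factors after the first has coefficients 2,4,5,14,34,62,88,104,112,106,86,58 for degrees 0…11.
[z¹¹] = 1·58 + 2·106 + 1·112 = 382.

382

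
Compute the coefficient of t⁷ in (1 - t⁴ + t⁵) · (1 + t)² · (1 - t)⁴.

-5

(1 - t⁴ + t⁵) has coefficients 1,0,0,0,-1,1 for degrees 0…5.
(1 + t)² has coefficients 1,2,1,0,0,0,0,0 for degrees 0…7.
Finally multiplying by (1 - t)⁴, the product of all factors after the first has coefficients 1,-2,-1,4,-1,-2,1,0 for degrees 0…7.
[t⁷] = 1·0 − 1·4 + 1·(-1) = -5.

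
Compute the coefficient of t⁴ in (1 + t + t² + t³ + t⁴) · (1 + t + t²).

3

(1 + t + t² + t³ + t⁴) has coefficients 1,1,1,1,1 for degrees 0…4.
(1 + t + t²) has coefficients 1,1,1,0,0 for degrees 0…4.
[t⁴] = 1·0 + 1·0 + 1·1 + 1·1 + 1·1 = 3.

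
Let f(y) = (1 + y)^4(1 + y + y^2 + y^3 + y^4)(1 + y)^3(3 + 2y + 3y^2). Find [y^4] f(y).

512

(1 + y)^4 has coefficients 1,4,6,4,1 for degrees 0…4.
(1 + y + y^2 + y^3 + y^4) has coefficients 1,1,1,1,1 for degrees 0…4.
Multiplying by (1 + y)^3 gives running coefficients 1,4,7,8,8 for degrees 0…4.
Finally multiplying by (3 + 2y + 3y^2), the product of all factors after the first has coefficients 3,14,32,50,61 for degrees 0…4.
[y^4] = 1·61 + 4·50 + 6·32 + 4·14 + 1·3 = 512.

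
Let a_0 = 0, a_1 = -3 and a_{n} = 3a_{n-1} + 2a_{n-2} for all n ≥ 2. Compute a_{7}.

The ordinary generating function has denominator 1 - 3t - 2t^2.
Iterating the recurrence: a_0,…,a_{7} = 0, -3, -9, -33, -117, -417, -1485, -5289.

-5289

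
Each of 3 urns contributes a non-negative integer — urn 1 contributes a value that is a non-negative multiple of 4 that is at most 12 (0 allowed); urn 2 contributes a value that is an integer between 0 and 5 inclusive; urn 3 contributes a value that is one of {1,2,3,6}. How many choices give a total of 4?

3

The generating function for the choices is (1 + y⁴ + y⁸ + y¹²)·(1 + y + y² + y³ + y⁴ + y⁵)·(y + y² + y³ + y⁶); the count is [y⁴].
(1 + y⁴ + y⁸ + y¹²) has coefficients 1,0,0,0,1 for degrees 0…4.
(1 + y + y² + y³ + y⁴ + y⁵) has coefficients 1,1,1,1,1 for degrees 0…4.
Finally multiplying by (y + y² + y³ + y⁶), the product of all factors after the first has coefficients 0,1,2,3,3 for degrees 0…4.
[y⁴] = 1·3 + 1·0 = 3.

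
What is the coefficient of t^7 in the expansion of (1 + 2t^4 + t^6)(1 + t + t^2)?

(1 + 2t^4 + t^6) has coefficients 1,0,0,0,2,0,1 for degrees 0…6.
(1 + t + t^2) has coefficients 1,1,1,0,0,0,0,0 for degrees 0…7.
[t^7] = 1·0 + 2·0 + 1·1 = 1.

1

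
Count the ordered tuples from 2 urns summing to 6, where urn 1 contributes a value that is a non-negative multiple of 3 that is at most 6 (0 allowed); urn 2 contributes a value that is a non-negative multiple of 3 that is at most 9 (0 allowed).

3

The generating function for the choices is (1 + x^3 + x^6)·(1 + x^3 + x^6 + x^9); the count is [x^6].
(1 + x^3 + x^6) has coefficients 1,0,0,1,0,0,1 for degrees 0…6.
(1 + x^3 + x^6 + x^9) has coefficients 1,0,0,1,0,0,1 for degrees 0…6.
[x^6] = 1·1 + 1·1 + 1·1 = 3.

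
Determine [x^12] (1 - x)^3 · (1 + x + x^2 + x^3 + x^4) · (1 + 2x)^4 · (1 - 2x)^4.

-512

(1 - x)^3 has coefficients 1,-3,3,-1 for degrees 0…3.
(1 + x + x^2 + x^3 + x^4) has coefficients 1,1,1,1,1,0,0,0,0,0,0,0,0 for degrees 0…12.
Multiplying by (1 + 2x)^4 gives running coefficients 1,9,33,65,81,80,72,48,16,0,0,0,0 for degrees 0…12.
Finally multiplying by (1 - 2x)^4, the product of all factors after the first has coefficients 1,1,-15,-15,81,80,-176,-160,96,0,0,256,256 for degrees 0…12.
[x^12] = 1·256 − 3·256 + 3·0 − 1·0 = -512.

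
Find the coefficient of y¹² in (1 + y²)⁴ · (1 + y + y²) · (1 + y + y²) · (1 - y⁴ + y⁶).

(1 + y²)⁴ has coefficients 1,0,4,0,6,0,4,0,1 for degrees 0…8.
(1 + y + y²) has coefficients 1,1,1,0,0,0,0,0,0,0,0,0,0 for degrees 0…12.
Multiplying by (1 + y + y²) gives running coefficients 1,2,3,2,1,0,0,0,0,0,0,0,0 for degrees 0…12.
Finally multiplying by (1 - y⁴ + y⁶), the product of all factors after the first has coefficients 1,2,3,2,0,-2,-2,0,2,2,1,0,0 for degrees 0…12.
[y¹²] = 1·0 + 4·1 + 6·2 + 4·(-2) + 1·0 = 8.

8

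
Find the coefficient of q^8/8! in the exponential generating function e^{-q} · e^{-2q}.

The EGF product rule gives c_8 = Σ_{k_1+k_2=8} C(8; k_1,k_2) · ∏ g_i(k_i), where e^{-q} gives (-1)^k; e^{-2q} gives (-2)^k.
g_1(k) for k = 0…8: 1, -1, 1, -1, 1, -1, 1, -1, 1.
g_2(k) for k = 0…8: 1, -2, 4, -8, 16, -32, 64, -128, 256.
c_8 = Σ_k C(8,k)·g_1(k)·g_2(8−k) = 1·1·256 + 8·(-1)·(-128) + 28·1·64 + 56·(-1)·(-32) + 70·1·16 + 56·(-1)·(-8) + 28·1·4 + 8·(-1)·(-2) + 1·1·1 = 256 + 1024 + 1792 + 1792 + 1120 + 448 + 112 + 16 + 1 = 6561.

6561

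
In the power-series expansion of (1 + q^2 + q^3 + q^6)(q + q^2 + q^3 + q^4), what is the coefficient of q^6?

(1 + q^2 + q^3 + q^6) has coefficients 1,0,1,1,0,0,1 for degrees 0…6.
(q + q^2 + q^3 + q^4) has coefficients 0,1,1,1,1,0,0 for degrees 0…6.
[q^6] = 1·0 + 1·1 + 1·1 + 1·0 = 2.

2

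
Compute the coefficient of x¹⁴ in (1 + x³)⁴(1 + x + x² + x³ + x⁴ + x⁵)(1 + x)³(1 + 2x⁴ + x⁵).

285

(1 + x³)⁴ has coefficients 1,0,0,4,0,0,6,0,0,4,0,0,1 for degrees 0…12.
(1 + x + x² + x³ + x⁴ + x⁵) has coefficients 1,1,1,1,1,1,0,0,0,0,0,0,0,0,0 for degrees 0…14.
Multiplying by (1 + x)³ gives running coefficients 1,4,7,8,8,8,7,4,1,0,0,0,0,0,0 for degrees 0…14.
Finally multiplying by (1 + 2x⁴ + x⁵), the product of all factors after the first has coefficients 1,4,7,8,10,17,25,27,25,24,22,15,6,1,0 for degrees 0…14.
[x¹⁴] = 1·0 + 4·15 + 6·25 + 4·17 + 1·7 = 285.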